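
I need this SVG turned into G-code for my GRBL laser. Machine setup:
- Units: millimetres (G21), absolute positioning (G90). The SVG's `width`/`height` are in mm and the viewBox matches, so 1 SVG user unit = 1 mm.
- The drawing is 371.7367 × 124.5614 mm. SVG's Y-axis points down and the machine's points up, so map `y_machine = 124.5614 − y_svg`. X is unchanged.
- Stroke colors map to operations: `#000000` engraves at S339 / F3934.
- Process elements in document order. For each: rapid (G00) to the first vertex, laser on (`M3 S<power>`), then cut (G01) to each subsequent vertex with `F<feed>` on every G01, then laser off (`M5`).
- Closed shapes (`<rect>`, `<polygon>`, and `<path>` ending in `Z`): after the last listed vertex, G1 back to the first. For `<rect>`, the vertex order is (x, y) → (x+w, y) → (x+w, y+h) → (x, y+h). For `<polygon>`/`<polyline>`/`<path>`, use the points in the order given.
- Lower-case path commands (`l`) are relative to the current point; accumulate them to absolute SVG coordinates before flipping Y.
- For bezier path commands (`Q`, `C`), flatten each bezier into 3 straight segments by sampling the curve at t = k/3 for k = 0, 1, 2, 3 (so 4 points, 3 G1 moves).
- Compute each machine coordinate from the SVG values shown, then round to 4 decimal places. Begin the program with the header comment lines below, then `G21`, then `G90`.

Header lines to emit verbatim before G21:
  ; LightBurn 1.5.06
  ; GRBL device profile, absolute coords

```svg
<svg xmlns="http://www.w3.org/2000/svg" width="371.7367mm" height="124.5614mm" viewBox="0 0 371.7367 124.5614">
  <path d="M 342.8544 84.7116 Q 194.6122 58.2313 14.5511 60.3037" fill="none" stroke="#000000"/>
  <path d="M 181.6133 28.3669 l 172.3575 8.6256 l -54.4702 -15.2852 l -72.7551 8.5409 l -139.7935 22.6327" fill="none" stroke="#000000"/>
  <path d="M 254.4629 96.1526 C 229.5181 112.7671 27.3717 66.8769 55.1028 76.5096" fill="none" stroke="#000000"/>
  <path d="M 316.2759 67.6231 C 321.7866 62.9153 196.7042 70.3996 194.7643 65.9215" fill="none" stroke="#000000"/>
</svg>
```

; LightBurn 1.5.06
; GRBL device profile, absolute coords
G21
G90
G00 X342.8544 Y39.8498
M3 S339
G01 X240.4908 Y54.3308 F3934
G01 X131.0564 Y62.4668 F3934
G01 X14.5511 Y64.2577 F3934
M5
G00 X181.6133 Y96.1945
M3 S339
G01 X353.9708 Y87.5689 F3934
G01 X299.5006 Y102.8541 F3934
G01 X226.7455 Y94.3132 F3934
G01 X86.9520 Y71.6805 F3934
M5
G00 X254.4629 Y28.4088
M3 S339
G01 X185.5279 Y28.2578 F3934
G01 X88.9205 Y43.5483 F3934
G01 X55.1028 Y48.0518 F3934
M5
G00 X316.2759 Y56.9383
M3 S339
G01 X287.6532 Y58.4767 F3934
G01 X228.3541 Y57.2547 F3934
G01 X194.7643 Y58.6399 F3934
M5

1 u = 1 mm; y_m = 124.5614 − y.

[1] `<path>` quadratic bezier, #000000→engrave S339 F3934: (342.8544,39.8498) → (240.4908,54.3308) → (131.0564,62.4668) → (14.5511,64.2577)

[2] `<path>` open polyline, #000000→engrave S339 F3934: (181.6133,96.1945) → (353.9708,87.5689) → (299.5006,102.8541) → (226.7455,94.3132) → (86.9520,71.6805)

[3] `<path>` cubic bezier, #000000→engrave S339 F3934: (254.4629,28.4088) → (185.5279,28.2578) → (88.9205,43.5483) → (55.1028,48.0518)

[4] `<path>` cubic bezier, #000000→engrave S339 F3934: (316.2759,56.9383) → (287.6532,58.4767) → (228.3541,57.2547) → (194.7643,58.6399)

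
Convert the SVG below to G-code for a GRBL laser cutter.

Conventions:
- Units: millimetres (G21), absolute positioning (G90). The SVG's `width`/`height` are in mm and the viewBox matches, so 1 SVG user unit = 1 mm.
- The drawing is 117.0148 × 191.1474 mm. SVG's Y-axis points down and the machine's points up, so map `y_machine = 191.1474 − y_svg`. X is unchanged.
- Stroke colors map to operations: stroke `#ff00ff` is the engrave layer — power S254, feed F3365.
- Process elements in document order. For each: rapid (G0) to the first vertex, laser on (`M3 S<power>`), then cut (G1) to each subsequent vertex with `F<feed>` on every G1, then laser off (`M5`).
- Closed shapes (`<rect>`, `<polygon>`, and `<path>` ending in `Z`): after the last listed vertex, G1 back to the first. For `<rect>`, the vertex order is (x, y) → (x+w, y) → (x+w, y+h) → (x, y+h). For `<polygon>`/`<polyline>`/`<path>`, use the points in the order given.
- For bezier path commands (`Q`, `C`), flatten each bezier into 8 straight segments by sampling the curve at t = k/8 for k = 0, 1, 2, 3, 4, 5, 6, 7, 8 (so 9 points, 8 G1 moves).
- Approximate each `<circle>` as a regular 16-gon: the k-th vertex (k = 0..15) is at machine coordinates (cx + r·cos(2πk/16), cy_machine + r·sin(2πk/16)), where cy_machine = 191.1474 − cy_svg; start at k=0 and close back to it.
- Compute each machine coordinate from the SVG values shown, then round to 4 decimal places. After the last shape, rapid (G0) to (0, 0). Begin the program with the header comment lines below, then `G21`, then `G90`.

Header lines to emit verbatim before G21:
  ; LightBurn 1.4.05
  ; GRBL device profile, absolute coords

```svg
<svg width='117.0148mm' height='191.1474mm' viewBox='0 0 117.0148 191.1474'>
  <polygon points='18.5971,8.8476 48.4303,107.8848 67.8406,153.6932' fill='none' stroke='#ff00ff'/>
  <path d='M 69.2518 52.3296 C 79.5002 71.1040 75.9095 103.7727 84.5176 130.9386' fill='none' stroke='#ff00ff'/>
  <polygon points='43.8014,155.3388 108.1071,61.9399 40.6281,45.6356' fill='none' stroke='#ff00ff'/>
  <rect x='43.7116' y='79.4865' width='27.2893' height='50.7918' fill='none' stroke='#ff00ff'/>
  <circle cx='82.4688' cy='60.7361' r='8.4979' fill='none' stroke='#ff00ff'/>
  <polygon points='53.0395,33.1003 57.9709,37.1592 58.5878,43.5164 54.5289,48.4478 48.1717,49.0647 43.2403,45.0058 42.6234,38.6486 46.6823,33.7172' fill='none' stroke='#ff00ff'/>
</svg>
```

; LightBurn 1.4.05
; GRBL device profile, absolute coords
G21
G90
G0 X18.5971 Y182.2998
M3 S254
G1 X48.4303 Y83.2626 F3365
G1 X67.8406 Y37.4542 F3365
G1 X18.5971 Y182.2998 F3365
M5
G0 X69.2518 Y138.8178
M3 S254
G1 X72.4971 Y131.1640 F3365
G1 X74.7501 Y122.4349 F3365
G1 X76.3160 Y112.8578 F3365
G1 X77.4998 Y102.6601 F3365
G1 X78.6068 Y92.0690 F3365
G1 X79.9420 Y81.3119 F3365
G1 X81.8105 Y70.6161 F3365
G1 X84.5176 Y60.2088 F3365
M5
G0 X43.8014 Y35.8086
M3 S254
G1 X108.1071 Y129.2075 F3365
G1 X40.6281 Y145.5118 F3365
G1 X43.8014 Y35.8086 F3365
M5
G0 X43.7116 Y111.6609
M3 S254
G1 X71.0009 Y111.6609 F3365
G1 X71.0009 Y60.8691 F3365
G1 X43.7116 Y60.8691 F3365
G1 X43.7116 Y111.6609 F3365
M5
G0 X90.9667 Y130.4113
M3 S254
G1 X90.3198 Y133.6633 F3365
G1 X88.4777 Y136.4202 F3365
G1 X85.7208 Y138.2623 F3365
G1 X82.4688 Y138.9092 F3365
G1 X79.2168 Y138.2623 F3365
G1 X76.4599 Y136.4202 F3365
G1 X74.6178 Y133.6633 F3365
G1 X73.9709 Y130.4113 F3365
G1 X74.6178 Y127.1593 F3365
G1 X76.4599 Y124.4024 F3365
G1 X79.2168 Y122.5603 F3365
G1 X82.4688 Y121.9134 F3365
G1 X85.7208 Y122.5603 F3365
G1 X88.4777 Y124.4024 F3365
G1 X90.3198 Y127.1593 F3365
G1 X90.9667 Y130.4113 F3365
M5
G0 X53.0395 Y158.0471
M3 S254
G1 X57.9709 Y153.9882 F3365
G1 X58.5878 Y147.6310 F3365
G1 X54.5289 Y142.6996 F3365
G1 X48.1717 Y142.0827 F3365
G1 X43.2403 Y146.1416 F3365
G1 X42.6234 Y152.4988 F3365
G1 X46.6823 Y157.4302 F3365
G1 X53.0395 Y158.0471 F3365
M5
G0 X0.0000 Y0.0000

viewBox `0 0 117.0148 191.1474` with mm width/height → 1 unit = 1 mm. Flip: y_m = 191.1474 − y_svg.

**Shape 1** — `<polygon>` closed polygon, stroke `#ff00ff` → engrave (S254, F3365). Machine vertices: (18.5971,182.2998) → (48.4303,83.2626) → (67.8406,37.4542) → (18.5971,182.2998). Closed: final G1 returns to the first vertex.

**Shape 2** — `<path>` cubic bezier, stroke `#ff00ff` → engrave (S254, F3365). Control points (SVG): P0=(69.2518,52.3296), P1=(79.5002,71.1040), P2=(75.9095,103.7727), P3=(84.5176,130.9386); sampled at t=k/8. Machine vertices: (69.2518,138.8178) → (72.4971,131.1640) → (74.7501,122.4349) → (76.3160,112.8578) → (77.4998,102.6601) → (78.6068,92.0690) → (79.9420,81.3119) → (81.8105,70.6161) → (84.5176,60.2088). Open path.

**Shape 3** — `<polygon>` closed polygon, stroke `#ff00ff` → engrave (S254, F3365). Machine vertices: (43.8014,35.8086) → (108.1071,129.2075) → (40.6281,145.5118) → (43.8014,35.8086). Closed: final G1 returns to the first vertex.

**Shape 4** — `<rect>` rectangle, stroke `#ff00ff` → engrave (S254, F3365). Machine vertices: (43.7116,111.6609) → (71.0009,111.6609) → (71.0009,60.8691) → (43.7116,60.8691) → (43.7116,111.6609). Closed: final G1 returns to the first vertex.

**Shape 5** — `<circle>` circle, stroke `#ff00ff` → engrave (S254, F3365). Machine vertices: (90.9667,130.4113) → (90.3198,133.6633) → (88.4777,136.4202) → (85.7208,138.2623) → (82.4688,138.9092) → (79.2168,138.2623) → (76.4599,136.4202) → (74.6178,133.6633) → (73.9709,130.4113) → (74.6178,127.1593) → (76.4599,124.4024) → (79.2168,122.5603) → (82.4688,121.9134) → (85.7208,122.5603) → (88.4777,124.4024) → (90.3198,127.1593) → (90.9667,130.4113). Closed: final G1 returns to the first vertex.

**Shape 6** — `<polygon>` regular polygon, stroke `#ff00ff` → engrave (S254, F3365). Machine vertices: (53.0395,158.0471) → (57.9709,153.9882) → (58.5878,147.6310) → (54.5289,142.6996) → (48.1717,142.0827) → (43.2403,146.1416) → (42.6234,152.4988) → (46.6823,157.4302) → (53.0395,158.0471). Closed: final G1 returns to the first vertex.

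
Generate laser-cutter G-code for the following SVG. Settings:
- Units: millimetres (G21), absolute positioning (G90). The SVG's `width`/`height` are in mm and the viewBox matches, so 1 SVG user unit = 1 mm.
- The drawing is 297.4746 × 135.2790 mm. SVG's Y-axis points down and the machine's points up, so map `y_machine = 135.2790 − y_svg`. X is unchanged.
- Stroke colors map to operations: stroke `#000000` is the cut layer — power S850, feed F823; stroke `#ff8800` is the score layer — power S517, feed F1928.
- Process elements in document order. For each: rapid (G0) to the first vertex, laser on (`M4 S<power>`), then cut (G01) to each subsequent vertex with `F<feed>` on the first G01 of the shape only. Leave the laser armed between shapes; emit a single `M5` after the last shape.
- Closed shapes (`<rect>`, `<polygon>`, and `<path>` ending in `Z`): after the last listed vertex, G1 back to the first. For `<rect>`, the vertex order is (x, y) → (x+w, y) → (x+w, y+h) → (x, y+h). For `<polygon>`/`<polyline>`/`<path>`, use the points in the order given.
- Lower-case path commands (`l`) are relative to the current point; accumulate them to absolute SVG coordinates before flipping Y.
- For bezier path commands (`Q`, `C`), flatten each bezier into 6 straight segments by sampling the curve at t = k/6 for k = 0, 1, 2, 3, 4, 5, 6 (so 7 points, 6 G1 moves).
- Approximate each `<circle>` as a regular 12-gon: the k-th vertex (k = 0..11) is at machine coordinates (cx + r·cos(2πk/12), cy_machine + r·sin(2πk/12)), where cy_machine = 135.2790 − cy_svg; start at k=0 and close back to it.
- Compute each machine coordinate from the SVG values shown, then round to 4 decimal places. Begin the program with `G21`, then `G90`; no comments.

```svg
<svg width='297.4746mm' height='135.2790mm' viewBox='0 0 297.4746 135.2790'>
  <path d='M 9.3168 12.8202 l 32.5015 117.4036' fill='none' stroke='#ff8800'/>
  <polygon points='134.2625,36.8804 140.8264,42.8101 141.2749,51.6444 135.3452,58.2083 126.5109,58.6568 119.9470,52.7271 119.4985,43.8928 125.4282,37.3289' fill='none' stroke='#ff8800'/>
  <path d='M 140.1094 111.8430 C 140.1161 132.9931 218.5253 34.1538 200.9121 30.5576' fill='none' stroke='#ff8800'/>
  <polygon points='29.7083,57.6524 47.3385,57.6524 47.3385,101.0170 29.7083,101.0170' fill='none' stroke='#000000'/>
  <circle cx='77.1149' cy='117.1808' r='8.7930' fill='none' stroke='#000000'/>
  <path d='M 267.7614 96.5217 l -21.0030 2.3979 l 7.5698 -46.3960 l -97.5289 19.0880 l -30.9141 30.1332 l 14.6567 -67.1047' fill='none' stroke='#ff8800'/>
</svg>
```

G21
G90
G0 X9.3168 Y122.4588
M4 S517
G01 X41.8183 Y5.0552 F1928
G0 X134.2625 Y98.3986
M4 S517
G01 X140.8264 Y92.4689 F1928
G01 X141.2749 Y83.6346
G01 X135.3452 Y77.0707
G01 X126.5109 Y76.6222
G01 X119.9470 Y82.5519
G01 X119.4985 Y91.3862
G01 X125.4282 Y97.9501
G01 X134.2625 Y98.3986
G0 X140.1094 Y23.4360
M4 S517
G01 X145.8388 Y21.8636 F1928
G01 X159.7901 Y34.3108
G01 X177.1182 Y54.7988
G01 X192.9780 Y77.3491
G01 X202.5244 Y95.9828
G01 X200.9121 Y104.7214
G0 X29.7083 Y77.6266
M4 S850
G01 X47.3385 Y77.6266 F823
G01 X47.3385 Y34.2620
G01 X29.7083 Y34.2620
G01 X29.7083 Y77.6266
G0 X85.9079 Y18.0982
M4 S850
G01 X84.7299 Y22.4947 F823
G01 X81.5114 Y25.7132
G01 X77.1149 Y26.8912
G01 X72.7184 Y25.7132
G01 X69.4999 Y22.4947
G01 X68.3219 Y18.0982
G01 X69.4999 Y13.7017
G01 X72.7184 Y10.4832
G01 X77.1149 Y9.3052
G01 X81.5114 Y10.4832
G01 X84.7299 Y13.7017
G01 X85.9079 Y18.0982
G0 X267.7614 Y38.7573
M4 S517
G01 X246.7584 Y36.3594 F1928
G01 X254.3282 Y82.7554
G01 X156.7993 Y63.6674
G01 X125.8852 Y33.5342
G01 X140.5419 Y100.6389
M5

viewBox `0 0 297.4746 135.2790` with mm width/height → 1 unit = 1 mm. Flip: y_m = 135.2790 − y_svg.

**Shape 1** — `<path>` line segment, stroke `#ff8800` → score (S517, F1928). Machine vertices: (9.3168,122.4588) → (41.8183,5.0552). Open path.

**Shape 2** — `<polygon>` regular polygon, stroke `#ff8800` → score (S517, F1928). Machine vertices: (134.2625,98.3986) → (140.8264,92.4689) → (141.2749,83.6346) → (135.3452,77.0707) → (126.5109,76.6222) → (119.9470,82.5519) → (119.4985,91.3862) → (125.4282,97.9501) → (134.2625,98.3986). Closed: final G1 returns to the first vertex.

**Shape 3** — `<path>` cubic bezier, stroke `#ff8800` → score (S517, F1928). Control points (SVG): P0=(140.1094,111.8430), P1=(140.1161,132.9931), P2=(218.5253,34.1538), P3=(200.9121,30.5576); sampled at t=k/6. Machine vertices: (140.1094,23.4360) → (145.8388,21.8636) → (159.7901,34.3108) → (177.1182,54.7988) → (192.9780,77.3491) → (202.5244,95.9828) → (200.9121,104.7214). Open path.

**Shape 4** — `<polygon>` rectangle, stroke `#000000` → cut (S850, F823). Machine vertices: (29.7083,77.6266) → (47.3385,77.6266) → (47.3385,34.2620) → (29.7083,34.2620) → (29.7083,77.6266). Closed: final G1 returns to the first vertex.

**Shape 5** — `<circle>` circle, stroke `#000000` → cut (S850, F823). Machine vertices: (85.9079,18.0982) → (84.7299,22.4947) → (81.5114,25.7132) → (77.1149,26.8912) → (72.7184,25.7132) → (69.4999,22.4947) → (68.3219,18.0982) → (69.4999,13.7017) → (72.7184,10.4832) → (77.1149,9.3052) → (81.5114,10.4832) → (84.7299,13.7017) → (85.9079,18.0982). Closed: final G1 returns to the first vertex.

**Shape 6** — `<path>` open polyline, stroke `#ff8800` → score (S517, F1928). Machine vertices: (267.7614,38.7573) → (246.7584,36.3594) → (254.3282,82.7554) → (156.7993,63.6674) → (125.8852,33.5342) → (140.5419,100.6389). Open path.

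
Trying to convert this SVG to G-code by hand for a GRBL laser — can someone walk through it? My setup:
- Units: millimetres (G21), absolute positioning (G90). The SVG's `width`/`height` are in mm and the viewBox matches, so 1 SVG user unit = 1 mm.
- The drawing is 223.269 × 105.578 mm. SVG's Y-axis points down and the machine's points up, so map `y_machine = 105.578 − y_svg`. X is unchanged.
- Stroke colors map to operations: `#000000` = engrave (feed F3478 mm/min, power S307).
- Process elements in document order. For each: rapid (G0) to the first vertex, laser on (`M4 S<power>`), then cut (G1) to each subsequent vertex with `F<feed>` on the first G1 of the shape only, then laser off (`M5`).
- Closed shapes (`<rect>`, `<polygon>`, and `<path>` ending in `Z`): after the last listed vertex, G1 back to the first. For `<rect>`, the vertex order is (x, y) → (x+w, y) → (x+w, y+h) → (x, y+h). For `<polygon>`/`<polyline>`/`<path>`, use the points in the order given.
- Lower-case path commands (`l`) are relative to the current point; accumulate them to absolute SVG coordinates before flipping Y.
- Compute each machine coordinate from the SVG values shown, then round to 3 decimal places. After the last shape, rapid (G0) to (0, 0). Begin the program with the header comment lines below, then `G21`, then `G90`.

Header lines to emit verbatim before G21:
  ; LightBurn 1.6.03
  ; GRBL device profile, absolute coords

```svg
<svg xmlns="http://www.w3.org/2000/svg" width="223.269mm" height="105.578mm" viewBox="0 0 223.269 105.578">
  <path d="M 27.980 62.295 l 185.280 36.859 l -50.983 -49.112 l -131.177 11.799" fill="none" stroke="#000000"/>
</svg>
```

1 u = 1 mm; y_m = 105.578 − y.

[1] `<path>` open polyline, #000000→engrave S307 F3478: (27.980,43.283) → (213.260,6.424) → (162.277,55.536) → (31.100,43.737)

; LightBurn 1.6.03
; GRBL device profile, absolute coords
G21
G90
G0 X27.980 Y43.283
M4 S307
G1 X213.260 Y6.424 F3478
G1 X162.277 Y55.536
G1 X31.100 Y43.737
M5
G0 X0.000 Y0.000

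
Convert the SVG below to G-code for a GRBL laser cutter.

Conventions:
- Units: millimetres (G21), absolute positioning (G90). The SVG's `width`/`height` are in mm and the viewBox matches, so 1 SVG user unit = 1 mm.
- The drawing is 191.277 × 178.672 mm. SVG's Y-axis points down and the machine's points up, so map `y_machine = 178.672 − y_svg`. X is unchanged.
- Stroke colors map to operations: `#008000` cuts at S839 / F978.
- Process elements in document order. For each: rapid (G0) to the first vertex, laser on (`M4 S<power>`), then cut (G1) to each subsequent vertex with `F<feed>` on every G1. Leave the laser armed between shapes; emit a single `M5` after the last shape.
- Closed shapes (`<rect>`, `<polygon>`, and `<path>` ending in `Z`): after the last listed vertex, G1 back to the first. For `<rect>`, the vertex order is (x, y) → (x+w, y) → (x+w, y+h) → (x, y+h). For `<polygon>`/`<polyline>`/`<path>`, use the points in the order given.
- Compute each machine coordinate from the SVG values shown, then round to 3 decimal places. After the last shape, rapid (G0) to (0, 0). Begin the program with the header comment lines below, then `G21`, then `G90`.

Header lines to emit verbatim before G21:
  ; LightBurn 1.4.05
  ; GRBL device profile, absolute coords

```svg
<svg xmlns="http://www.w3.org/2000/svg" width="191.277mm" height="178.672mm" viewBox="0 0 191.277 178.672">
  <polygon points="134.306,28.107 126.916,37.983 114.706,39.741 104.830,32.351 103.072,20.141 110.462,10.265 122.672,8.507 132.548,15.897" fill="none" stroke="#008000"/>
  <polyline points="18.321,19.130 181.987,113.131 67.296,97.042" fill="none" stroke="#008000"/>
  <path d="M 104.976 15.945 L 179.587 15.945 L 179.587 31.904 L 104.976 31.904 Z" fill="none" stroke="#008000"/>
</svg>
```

; LightBurn 1.4.05
; GRBL device profile, absolute coords
G21
G90
G0 X134.306 Y150.565
M4 S839
G1 X126.916 Y140.689 F978
G1 X114.706 Y138.931 F978
G1 X104.830 Y146.321 F978
G1 X103.072 Y158.531 F978
G1 X110.462 Y168.407 F978
G1 X122.672 Y170.165 F978
G1 X132.548 Y162.775 F978
G1 X134.306 Y150.565 F978
G0 X18.321 Y159.542
M4 S839
G1 X181.987 Y65.541 F978
G1 X67.296 Y81.630 F978
G0 X104.976 Y162.727
M4 S839
G1 X179.587 Y162.727 F978
G1 X179.587 Y146.768 F978
G1 X104.976 Y146.768 F978
G1 X104.976 Y162.727 F978
M5
G0 X0.000 Y0.000

1 u = 1 mm; y_m = 178.672 − y.

[1] `<polygon>` regular polygon, #008000→cut S839 F978: (134.306,150.565) → (126.916,140.689) → (114.706,138.931) → (104.830,146.321) → (103.072,158.531) → (110.462,168.407) → (122.672,170.165) → (132.548,162.775) → (134.306,150.565) (closed)

[2] `<polyline>` open polyline, #008000→cut S839 F978: (18.321,159.542) → (181.987,65.541) → (67.296,81.630)

[3] `<path>` rectangle, #008000→cut S839 F978: (104.976,162.727) → (179.587,162.727) → (179.587,146.768) → (104.976,146.768) → (104.976,162.727) (closed)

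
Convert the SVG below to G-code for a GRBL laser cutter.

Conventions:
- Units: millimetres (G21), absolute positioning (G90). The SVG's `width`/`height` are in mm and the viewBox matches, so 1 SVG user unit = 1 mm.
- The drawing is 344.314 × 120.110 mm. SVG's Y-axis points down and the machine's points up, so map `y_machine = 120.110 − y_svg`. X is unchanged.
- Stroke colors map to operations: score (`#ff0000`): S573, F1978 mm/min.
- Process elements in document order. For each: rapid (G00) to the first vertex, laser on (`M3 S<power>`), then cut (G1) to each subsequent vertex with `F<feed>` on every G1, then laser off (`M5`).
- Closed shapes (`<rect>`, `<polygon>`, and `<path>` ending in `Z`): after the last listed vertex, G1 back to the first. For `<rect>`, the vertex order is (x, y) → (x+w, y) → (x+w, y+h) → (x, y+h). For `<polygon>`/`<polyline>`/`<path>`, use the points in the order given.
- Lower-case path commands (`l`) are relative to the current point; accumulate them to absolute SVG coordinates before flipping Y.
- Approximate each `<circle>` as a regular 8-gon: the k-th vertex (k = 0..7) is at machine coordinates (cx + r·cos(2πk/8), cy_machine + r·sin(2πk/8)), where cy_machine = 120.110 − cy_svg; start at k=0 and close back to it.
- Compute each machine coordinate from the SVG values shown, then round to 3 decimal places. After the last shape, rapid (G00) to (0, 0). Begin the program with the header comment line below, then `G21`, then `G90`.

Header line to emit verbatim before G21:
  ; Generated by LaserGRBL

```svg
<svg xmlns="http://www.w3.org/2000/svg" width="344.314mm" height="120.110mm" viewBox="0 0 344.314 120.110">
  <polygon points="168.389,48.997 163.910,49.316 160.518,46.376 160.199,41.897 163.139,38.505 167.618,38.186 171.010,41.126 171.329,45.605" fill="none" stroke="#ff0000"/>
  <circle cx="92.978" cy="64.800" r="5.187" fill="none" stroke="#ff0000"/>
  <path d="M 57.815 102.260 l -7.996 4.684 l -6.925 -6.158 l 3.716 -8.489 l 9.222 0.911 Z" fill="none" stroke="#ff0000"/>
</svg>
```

; Generated by LaserGRBL
G21
G90
G00 X168.389 Y71.113
M3 S573
G1 X163.910 Y70.794 F1978
G1 X160.518 Y73.734 F1978
G1 X160.199 Y78.213 F1978
G1 X163.139 Y81.605 F1978
G1 X167.618 Y81.924 F1978
G1 X171.010 Y78.984 F1978
G1 X171.329 Y74.505 F1978
G1 X168.389 Y71.113 F1978
M5
G00 X98.165 Y55.310
M3 S573
G1 X96.646 Y58.978 F1978
G1 X92.978 Y60.497 F1978
G1 X89.310 Y58.978 F1978
G1 X87.791 Y55.310 F1978
G1 X89.310 Y51.642 F1978
G1 X92.978 Y50.123 F1978
G1 X96.646 Y51.642 F1978
G1 X98.165 Y55.310 F1978
M5
G00 X57.815 Y17.850
M3 S573
G1 X49.819 Y13.166 F1978
G1 X42.894 Y19.324 F1978
G1 X46.610 Y27.813 F1978
G1 X55.832 Y26.902 F1978
G1 X57.815 Y17.850 F1978
M5
G00 X0.000 Y0.000

viewBox `0 0 344.314 120.110` with mm width/height → 1 unit = 1 mm. Flip: y_m = 120.110 − y_svg.

**Shape 1** — `<polygon>` regular polygon, stroke `#ff0000` → score (S573, F1978). Machine vertices: (168.389,71.113) → (163.910,70.794) → (160.518,73.734) → (160.199,78.213) → (163.139,81.605) → (167.618,81.924) → (171.010,78.984) → (171.329,74.505) → (168.389,71.113). Closed: final G1 returns to the first vertex.

**Shape 2** — `<circle>` circle, stroke `#ff0000` → score (S573, F1978). Machine vertices: (98.165,55.310) → (96.646,58.978) → (92.978,60.497) → (89.310,58.978) → (87.791,55.310) → (89.310,51.642) → (92.978,50.123) → (96.646,51.642) → (98.165,55.310). Closed: final G1 returns to the first vertex.

**Shape 3** — `<path>` regular polygon, stroke `#ff0000` → score (S573, F1978). Machine vertices: (57.815,17.850) → (49.819,13.166) → (42.894,19.324) → (46.610,27.813) → (55.832,26.902) → (57.815,17.850). Closed: final G1 returns to the first vertex.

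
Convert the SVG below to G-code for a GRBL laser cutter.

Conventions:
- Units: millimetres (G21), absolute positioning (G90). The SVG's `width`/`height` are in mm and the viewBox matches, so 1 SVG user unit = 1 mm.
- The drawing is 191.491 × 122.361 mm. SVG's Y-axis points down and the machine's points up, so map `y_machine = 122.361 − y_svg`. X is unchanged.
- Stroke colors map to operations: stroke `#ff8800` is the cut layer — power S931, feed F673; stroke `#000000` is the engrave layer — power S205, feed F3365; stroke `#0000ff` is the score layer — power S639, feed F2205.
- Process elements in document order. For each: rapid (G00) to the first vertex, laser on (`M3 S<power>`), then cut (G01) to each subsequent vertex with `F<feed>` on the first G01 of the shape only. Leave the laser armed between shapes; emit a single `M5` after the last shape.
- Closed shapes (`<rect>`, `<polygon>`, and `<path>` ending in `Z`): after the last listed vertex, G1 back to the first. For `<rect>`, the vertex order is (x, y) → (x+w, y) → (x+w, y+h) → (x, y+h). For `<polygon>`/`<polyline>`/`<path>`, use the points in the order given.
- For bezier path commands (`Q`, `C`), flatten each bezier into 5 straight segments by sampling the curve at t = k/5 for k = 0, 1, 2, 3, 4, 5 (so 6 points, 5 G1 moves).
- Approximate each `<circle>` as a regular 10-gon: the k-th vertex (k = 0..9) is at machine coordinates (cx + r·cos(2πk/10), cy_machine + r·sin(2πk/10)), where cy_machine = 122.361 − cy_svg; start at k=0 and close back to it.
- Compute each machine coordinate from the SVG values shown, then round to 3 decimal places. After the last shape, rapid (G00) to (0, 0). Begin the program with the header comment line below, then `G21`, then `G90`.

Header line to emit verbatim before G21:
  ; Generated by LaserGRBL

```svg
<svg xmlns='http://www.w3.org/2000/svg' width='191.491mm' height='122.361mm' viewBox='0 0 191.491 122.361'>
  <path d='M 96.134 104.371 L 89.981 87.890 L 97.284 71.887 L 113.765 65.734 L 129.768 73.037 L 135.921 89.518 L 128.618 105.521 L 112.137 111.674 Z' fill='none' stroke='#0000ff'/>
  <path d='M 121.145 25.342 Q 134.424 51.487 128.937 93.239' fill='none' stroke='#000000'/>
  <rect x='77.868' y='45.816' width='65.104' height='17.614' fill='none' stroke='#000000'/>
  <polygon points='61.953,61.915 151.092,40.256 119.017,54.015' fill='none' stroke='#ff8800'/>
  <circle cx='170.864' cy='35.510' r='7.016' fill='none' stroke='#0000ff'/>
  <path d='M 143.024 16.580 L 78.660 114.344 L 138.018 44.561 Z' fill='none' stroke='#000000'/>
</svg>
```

Since the viewBox matches the mm dimensions, user units are millimetres directly. The only transform is the Y-flip y_m = 122.361 − y_svg.

Shape 1 is a regular polygon drawn with `<path>`. Its stroke #0000ff means score at S639, F2205. After flipping Y the toolpath is (96.134,17.990) → (89.981,34.471) → (97.284,50.474) → (113.765,56.627) → (129.768,49.324) → (135.921,32.843) → (128.618,16.840) → (112.137,10.687) → (96.134,17.990), returning to the start.

Shape 2 is a quadratic bezier drawn with `<path>`. Its stroke #000000 means engrave at S205, F3365. After flipping Y the toolpath is (121.145,97.019) → (125.706,85.937) → (128.766,73.606) → (130.324,60.026) → (130.381,45.199) → (128.937,29.122).

Shape 3 is a rectangle drawn with `<rect>`. Its stroke #000000 means engrave at S205, F3365. After flipping Y the toolpath is (77.868,76.545) → (142.972,76.545) → (142.972,58.931) → (77.868,58.931) → (77.868,76.545), returning to the start.

Shape 4 is a closed polygon drawn with `<polygon>`. Its stroke #ff8800 means cut at S931, F673. After flipping Y the toolpath is (61.953,60.446) → (151.092,82.105) → (119.017,68.346) → (61.953,60.446), returning to the start.

Shape 5 is a circle drawn with `<circle>`. Its stroke #0000ff means score at S639, F2205. After flipping Y the toolpath is (177.880,86.851) → (176.540,90.975) → (173.032,93.524) → (168.696,93.524) → (165.188,90.975) → (163.848,86.851) → (165.188,82.727) → (168.696,80.178) → (173.032,80.178) → (176.540,82.727) → (177.880,86.851), returning to the start.

Shape 6 is a closed polygon drawn with `<path>`. Its stroke #000000 means engrave at S205, F3365. After flipping Y the toolpath is (143.024,105.781) → (78.660,8.017) → (138.018,77.800) → (143.024,105.781), returning to the start.

; Generated by LaserGRBL
G21
G90
G00 X96.134 Y17.990
M3 S639
G01 X89.981 Y34.471 F2205
G01 X97.284 Y50.474
G01 X113.765 Y56.627
G01 X129.768 Y49.324
G01 X135.921 Y32.843
G01 X128.618 Y16.840
G01 X112.137 Y10.687
G01 X96.134 Y17.990
G00 X121.145 Y97.019
M3 S205
G01 X125.706 Y85.937 F3365
G01 X128.766 Y73.606
G01 X130.324 Y60.026
G01 X130.381 Y45.199
G01 X128.937 Y29.122
G00 X77.868 Y76.545
M3 S205
G01 X142.972 Y76.545 F3365
G01 X142.972 Y58.931
G01 X77.868 Y58.931
G01 X77.868 Y76.545
G00 X61.953 Y60.446
M3 S931
G01 X151.092 Y82.105 F673
G01 X119.017 Y68.346
G01 X61.953 Y60.446
G00 X177.880 Y86.851
M3 S639
G01 X176.540 Y90.975 F2205
G01 X173.032 Y93.524
G01 X168.696 Y93.524
G01 X165.188 Y90.975
G01 X163.848 Y86.851
G01 X165.188 Y82.727
G01 X168.696 Y80.178
G01 X173.032 Y80.178
G01 X176.540 Y82.727
G01 X177.880 Y86.851
G00 X143.024 Y105.781
M3 S205
G01 X78.660 Y8.017 F3365
G01 X138.018 Y77.800
G01 X143.024 Y105.781
M5
G00 X0.000 Y0.000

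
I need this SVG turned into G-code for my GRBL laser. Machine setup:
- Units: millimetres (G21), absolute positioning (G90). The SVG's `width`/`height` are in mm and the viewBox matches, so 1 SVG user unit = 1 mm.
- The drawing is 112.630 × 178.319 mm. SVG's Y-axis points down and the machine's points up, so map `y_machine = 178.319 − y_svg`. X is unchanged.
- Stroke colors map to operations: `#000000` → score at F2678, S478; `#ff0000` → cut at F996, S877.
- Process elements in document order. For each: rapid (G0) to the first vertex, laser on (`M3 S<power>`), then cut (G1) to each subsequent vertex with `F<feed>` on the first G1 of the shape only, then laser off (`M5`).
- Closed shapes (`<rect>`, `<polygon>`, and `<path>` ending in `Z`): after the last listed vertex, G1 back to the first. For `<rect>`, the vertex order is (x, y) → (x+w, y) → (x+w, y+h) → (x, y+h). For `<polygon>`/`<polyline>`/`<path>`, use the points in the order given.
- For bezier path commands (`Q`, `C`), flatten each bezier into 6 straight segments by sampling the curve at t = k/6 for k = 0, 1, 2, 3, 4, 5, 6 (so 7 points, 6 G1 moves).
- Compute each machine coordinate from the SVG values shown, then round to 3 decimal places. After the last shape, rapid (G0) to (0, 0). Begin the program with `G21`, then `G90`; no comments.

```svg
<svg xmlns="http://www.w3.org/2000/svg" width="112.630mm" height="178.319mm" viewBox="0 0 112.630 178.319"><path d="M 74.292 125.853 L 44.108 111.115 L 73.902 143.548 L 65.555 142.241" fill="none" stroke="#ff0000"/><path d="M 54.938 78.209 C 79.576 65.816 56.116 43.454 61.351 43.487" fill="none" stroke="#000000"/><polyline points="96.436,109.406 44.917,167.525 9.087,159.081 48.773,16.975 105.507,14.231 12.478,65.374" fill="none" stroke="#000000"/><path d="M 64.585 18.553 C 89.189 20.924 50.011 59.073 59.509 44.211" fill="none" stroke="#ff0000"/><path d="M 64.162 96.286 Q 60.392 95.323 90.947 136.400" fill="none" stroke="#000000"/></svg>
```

G21
G90
G0 X74.292 Y52.466
M3 S877
G1 X44.108 Y67.204 F996
G1 X73.902 Y34.771
G1 X65.555 Y36.078
M5
G0 X54.938 Y100.110
M3 S478
G1 X63.604 Y106.987 F2678
G1 X66.388 Y114.627
G1 X65.421 Y122.131
G1 X62.837 Y128.599
G1 X60.769 Y133.132
G1 X61.351 Y134.832
M5
G0 X96.436 Y68.913
M3 S478
G1 X44.917 Y10.794 F2678
G1 X9.087 Y19.238
G1 X48.773 Y161.344
G1 X105.507 Y164.088
G1 X12.478 Y112.945
M5
G0 X64.585 Y159.766
M3 S877
G1 X72.092 Y156.010 F996
G1 X72.093 Y148.757
G1 X67.712 Y140.475
G1 X62.071 Y133.628
G1 X58.296 Y130.684
G1 X59.509 Y134.108
M5
G0 X64.162 Y82.033
M3 S478
G1 X63.859 Y81.186 F2678
G1 X65.463 Y78.004
G1 X68.973 Y72.486
G1 X74.391 Y64.633
G1 X81.715 Y54.444
G1 X90.947 Y41.919
M5
G0 X0.000 Y0.000

Since the viewBox matches the mm dimensions, user units are millimetres directly. The only transform is the Y-flip y_m = 178.319 − y_svg.

Shape 1 is a open polyline drawn with `<path>`. Its stroke #ff0000 means cut at S877, F996. After flipping Y the toolpath is (74.292,52.466) → (44.108,67.204) → (73.902,34.771) → (65.555,36.078).

Shape 2 is a cubic bezier drawn with `<path>`. Its stroke #000000 means score at S478, F2678. After flipping Y the toolpath is (54.938,100.110) → (63.604,106.987) → (66.388,114.627) → (65.421,122.131) → (62.837,128.599) → (60.769,133.132) → (61.351,134.832).

Shape 3 is a open polyline drawn with `<polyline>`. Its stroke #000000 means score at S478, F2678. After flipping Y the toolpath is (96.436,68.913) → (44.917,10.794) → (9.087,19.238) → (48.773,161.344) → (105.507,164.088) → (12.478,112.945).

Shape 4 is a cubic bezier drawn with `<path>`. Its stroke #ff0000 means cut at S877, F996. After flipping Y the toolpath is (64.585,159.766) → (72.092,156.010) → (72.093,148.757) → (67.712,140.475) → (62.071,133.628) → (58.296,130.684) → (59.509,134.108).

Shape 5 is a quadratic bezier drawn with `<path>`. Its stroke #000000 means score at S478, F2678. After flipping Y the toolpath is (64.162,82.033) → (63.859,81.186) → (65.463,78.004) → (68.973,72.486) → (74.391,64.633) → (81.715,54.444) → (90.947,41.919).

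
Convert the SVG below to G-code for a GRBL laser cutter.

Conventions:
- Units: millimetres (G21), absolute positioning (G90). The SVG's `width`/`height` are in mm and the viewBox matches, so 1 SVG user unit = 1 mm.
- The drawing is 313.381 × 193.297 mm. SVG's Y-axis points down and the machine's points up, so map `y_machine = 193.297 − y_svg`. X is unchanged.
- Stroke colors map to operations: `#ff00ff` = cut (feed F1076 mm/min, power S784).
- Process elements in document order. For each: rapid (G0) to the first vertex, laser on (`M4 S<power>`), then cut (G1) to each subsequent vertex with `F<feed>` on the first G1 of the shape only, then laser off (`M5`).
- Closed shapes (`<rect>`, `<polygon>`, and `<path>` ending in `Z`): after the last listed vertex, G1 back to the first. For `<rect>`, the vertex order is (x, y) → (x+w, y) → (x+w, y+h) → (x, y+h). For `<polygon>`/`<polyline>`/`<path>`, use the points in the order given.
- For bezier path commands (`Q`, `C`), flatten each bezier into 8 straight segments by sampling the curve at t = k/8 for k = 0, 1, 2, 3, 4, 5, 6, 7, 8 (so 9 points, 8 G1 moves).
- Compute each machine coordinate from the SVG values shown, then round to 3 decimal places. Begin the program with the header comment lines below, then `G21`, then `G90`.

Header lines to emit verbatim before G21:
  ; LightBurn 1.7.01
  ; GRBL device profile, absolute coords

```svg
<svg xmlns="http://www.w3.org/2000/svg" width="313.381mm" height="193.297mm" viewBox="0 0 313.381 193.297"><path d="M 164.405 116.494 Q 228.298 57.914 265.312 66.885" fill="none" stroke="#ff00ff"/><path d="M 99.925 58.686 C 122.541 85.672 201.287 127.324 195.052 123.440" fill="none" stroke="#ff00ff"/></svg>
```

; LightBurn 1.7.01
; GRBL device profile, absolute coords
G21
G90
G0 X164.405 Y76.803
M4 S784
G1 X179.958 Y90.393 F1076
G1 X194.672 Y101.871
G1 X208.545 Y111.239
G1 X221.578 Y118.495
G1 X233.772 Y123.641
G1 X245.125 Y126.676
G1 X255.639 Y127.599
G1 X265.312 Y126.412
M5
G0 X99.925 Y134.611
M4 S784
G1 X110.761 Y123.921 F1076
G1 X125.207 Y112.562
G1 X141.606 Y101.239
G1 X158.308 Y90.658
G1 X173.656 Y81.523
G1 X185.999 Y74.541
G1 X193.682 Y70.417
G1 X195.052 Y69.857
M5

1 u = 1 mm; y_m = 193.297 − y.

[1] `<path>` quadratic bezier, #ff00ff→cut S784 F1076: (164.405,76.803) → (179.958,90.393) → (194.672,101.871) → (208.545,111.239) → (221.578,118.495) → (233.772,123.641) → (245.125,126.676) → (255.639,127.599) → (265.312,126.412)

[2] `<path>` cubic bezier, #ff00ff→cut S784 F1076: (99.925,134.611) → (110.761,123.921) → (125.207,112.562) → (141.606,101.239) → (158.308,90.658) → (173.656,81.523) → (185.999,74.541) → (193.682,70.417) → (195.052,69.857)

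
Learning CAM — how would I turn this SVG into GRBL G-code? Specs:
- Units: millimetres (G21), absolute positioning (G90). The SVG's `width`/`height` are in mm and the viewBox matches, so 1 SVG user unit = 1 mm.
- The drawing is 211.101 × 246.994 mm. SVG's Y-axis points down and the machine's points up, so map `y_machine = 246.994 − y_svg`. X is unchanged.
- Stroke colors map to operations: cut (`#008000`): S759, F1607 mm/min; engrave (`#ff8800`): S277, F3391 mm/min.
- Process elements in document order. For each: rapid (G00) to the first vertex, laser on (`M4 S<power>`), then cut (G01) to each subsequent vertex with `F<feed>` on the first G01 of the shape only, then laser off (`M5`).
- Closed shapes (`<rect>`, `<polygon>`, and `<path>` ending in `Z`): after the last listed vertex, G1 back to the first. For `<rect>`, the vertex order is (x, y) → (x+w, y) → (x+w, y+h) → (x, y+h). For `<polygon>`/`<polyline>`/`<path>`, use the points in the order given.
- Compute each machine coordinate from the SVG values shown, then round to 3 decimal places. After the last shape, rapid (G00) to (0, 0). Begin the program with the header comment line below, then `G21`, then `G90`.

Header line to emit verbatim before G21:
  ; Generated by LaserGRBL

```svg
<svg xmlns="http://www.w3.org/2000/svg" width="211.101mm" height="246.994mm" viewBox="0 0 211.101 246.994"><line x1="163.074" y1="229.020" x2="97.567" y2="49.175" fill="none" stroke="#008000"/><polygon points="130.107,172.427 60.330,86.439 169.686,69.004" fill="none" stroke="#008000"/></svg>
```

; Generated by LaserGRBL
G21
G90
G00 X163.074 Y17.974
M4 S759
G01 X97.567 Y197.819 F1607
M5
G00 X130.107 Y74.567
M4 S759
G01 X60.330 Y160.555 F1607
G01 X169.686 Y177.990
G01 X130.107 Y74.567
M5
G00 X0.000 Y0.000

Since the viewBox matches the mm dimensions, user units are millimetres directly. The only transform is the Y-flip y_m = 246.994 − y_svg.

Shape 1 is a line segment drawn with `<line>`. Its stroke #008000 means cut at S759, F1607. After flipping Y the toolpath is (163.074,17.974) → (97.567,197.819).

Shape 2 is a regular polygon drawn with `<polygon>`. Its stroke #008000 means cut at S759, F1607. After flipping Y the toolpath is (130.107,74.567) → (60.330,160.555) → (169.686,177.990) → (130.107,74.567), returning to the start.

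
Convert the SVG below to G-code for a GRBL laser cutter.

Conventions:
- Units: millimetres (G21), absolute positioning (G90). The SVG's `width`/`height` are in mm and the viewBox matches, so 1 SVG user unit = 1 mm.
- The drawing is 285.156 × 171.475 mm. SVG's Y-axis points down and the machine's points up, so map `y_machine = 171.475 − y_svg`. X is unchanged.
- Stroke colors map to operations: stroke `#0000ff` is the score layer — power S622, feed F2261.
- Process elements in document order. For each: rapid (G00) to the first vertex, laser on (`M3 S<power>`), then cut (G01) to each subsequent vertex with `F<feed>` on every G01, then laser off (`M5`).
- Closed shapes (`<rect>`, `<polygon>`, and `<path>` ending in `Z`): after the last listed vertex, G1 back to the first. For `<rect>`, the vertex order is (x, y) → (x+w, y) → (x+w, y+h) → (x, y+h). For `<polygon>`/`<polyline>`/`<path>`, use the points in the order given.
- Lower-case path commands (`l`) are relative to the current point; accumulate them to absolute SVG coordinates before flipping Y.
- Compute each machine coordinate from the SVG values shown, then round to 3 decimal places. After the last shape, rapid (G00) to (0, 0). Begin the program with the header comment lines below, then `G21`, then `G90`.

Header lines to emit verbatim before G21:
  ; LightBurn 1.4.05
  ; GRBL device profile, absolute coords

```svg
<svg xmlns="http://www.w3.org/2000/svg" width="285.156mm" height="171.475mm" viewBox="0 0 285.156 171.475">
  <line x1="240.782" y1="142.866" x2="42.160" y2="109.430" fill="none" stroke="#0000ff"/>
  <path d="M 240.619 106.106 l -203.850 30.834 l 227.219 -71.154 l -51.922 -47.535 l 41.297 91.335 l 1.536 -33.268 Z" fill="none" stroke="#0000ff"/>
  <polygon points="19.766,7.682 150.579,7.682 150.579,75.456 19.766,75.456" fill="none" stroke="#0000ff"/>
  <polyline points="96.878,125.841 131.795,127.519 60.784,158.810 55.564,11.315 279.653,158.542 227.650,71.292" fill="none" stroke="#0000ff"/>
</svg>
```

viewBox `0 0 285.156 171.475` with mm width/height → 1 unit = 1 mm. Flip: y_m = 171.475 − y_svg.

**Shape 1** — `<line>` line segment, stroke `#0000ff` → score (S622, F2261). Machine vertices: (240.782,28.609) → (42.160,62.045). Open path.

**Shape 2** — `<path>` closed polygon, stroke `#0000ff` → score (S622, F2261). Machine vertices: (240.619,65.369) → (36.769,34.535) → (263.988,105.689) → (212.066,153.224) → (253.363,61.889) → (254.899,95.157) → (240.619,65.369). Closed: final G1 returns to the first vertex.

**Shape 3** — `<polygon>` rectangle, stroke `#0000ff` → score (S622, F2261). Machine vertices: (19.766,163.793) → (150.579,163.793) → (150.579,96.019) → (19.766,96.019) → (19.766,163.793). Closed: final G1 returns to the first vertex.

**Shape 4** — `<polyline>` open polyline, stroke `#0000ff` → score (S622, F2261). Machine vertices: (96.878,45.634) → (131.795,43.956) → (60.784,12.665) → (55.564,160.160) → (279.653,12.933) → (227.650,100.183). Open path.

; LightBurn 1.4.05
; GRBL device profile, absolute coords
G21
G90
G00 X240.782 Y28.609
M3 S622
G01 X42.160 Y62.045 F2261
M5
G00 X240.619 Y65.369
M3 S622
G01 X36.769 Y34.535 F2261
G01 X263.988 Y105.689 F2261
G01 X212.066 Y153.224 F2261
G01 X253.363 Y61.889 F2261
G01 X254.899 Y95.157 F2261
G01 X240.619 Y65.369 F2261
M5
G00 X19.766 Y163.793
M3 S622
G01 X150.579 Y163.793 F2261
G01 X150.579 Y96.019 F2261
G01 X19.766 Y96.019 F2261
G01 X19.766 Y163.793 F2261
M5
G00 X96.878 Y45.634
M3 S622
G01 X131.795 Y43.956 F2261
G01 X60.784 Y12.665 F2261
G01 X55.564 Y160.160 F2261
G01 X279.653 Y12.933 F2261
G01 X227.650 Y100.183 F2261
M5
G00 X0.000 Y0.000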